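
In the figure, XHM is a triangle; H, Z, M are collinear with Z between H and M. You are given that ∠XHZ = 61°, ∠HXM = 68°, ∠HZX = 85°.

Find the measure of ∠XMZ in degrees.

∠XMZ = 51°

1. ∠MHX = 61°  [Z on ray HM]
2. ∠HMX = 51°  [△XHM]
3. ∠XMZ = 51°  [Z on ray MH]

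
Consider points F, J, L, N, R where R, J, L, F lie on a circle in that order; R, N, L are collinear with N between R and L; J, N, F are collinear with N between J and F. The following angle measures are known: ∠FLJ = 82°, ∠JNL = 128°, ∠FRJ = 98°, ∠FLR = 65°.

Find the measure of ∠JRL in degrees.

∠JRL = 63°

1. ∠JNR = 52°  [linear pair at N on RL]
2. ∠FJR = 65°  [same arc RF]
3. ∠JRL = 63°  [△RNJ]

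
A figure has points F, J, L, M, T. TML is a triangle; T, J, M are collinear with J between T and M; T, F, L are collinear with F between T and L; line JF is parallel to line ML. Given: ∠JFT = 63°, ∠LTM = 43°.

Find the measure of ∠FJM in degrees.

1. ∠MLT = 63°  [JF∥ML, corresponding at F]
2. ∠LMT = 74°  [△TML]
3. ∠FJT = 74°  [JF∥ML, corresponding at J]
4. ∠FJM = 106°  [linear pair at J on TM]

∠FJM = 106°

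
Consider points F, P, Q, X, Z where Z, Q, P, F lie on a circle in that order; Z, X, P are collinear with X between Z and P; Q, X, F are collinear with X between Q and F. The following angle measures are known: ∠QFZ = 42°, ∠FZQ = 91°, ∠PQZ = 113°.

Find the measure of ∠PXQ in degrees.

∠PXQ = 72°

1. ∠QPZ = 42°  [same arc ZQ]
2. ∠FQZ = 47°  [△ZQF]
3. ∠PZQ = 25°  [△ZQP]
4. ∠QXZ = 108°  [△ZXQ]
5. ∠PXQ = 72°  [linear pair at X on ZP]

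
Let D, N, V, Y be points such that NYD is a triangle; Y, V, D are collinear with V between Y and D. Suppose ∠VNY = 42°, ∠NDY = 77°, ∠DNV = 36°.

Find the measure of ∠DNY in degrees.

1. ∠NDV = 77°  [V on ray DY]
2. ∠DVN = 67°  [△NVD]
3. ∠NVY = 113°  [linear pair at V on YD]
4. ∠NYV = 25°  [△NYV]
5. ∠DYN = 25°  [V on ray YD]
6. ∠DNY = 78°  [△NYD]

∠DNY = 78°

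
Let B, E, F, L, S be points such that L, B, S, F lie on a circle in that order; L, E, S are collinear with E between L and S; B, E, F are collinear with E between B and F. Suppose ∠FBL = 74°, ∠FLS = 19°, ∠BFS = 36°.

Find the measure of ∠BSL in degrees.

∠BSL = 51°

1. ∠FSL = 74°  [same arc LF]
2. ∠LFS = 87°  [△LSF]
3. ∠BLS = 36°  [same arc BS]
4. ∠LBS = 93°  [cyclic LBSF, opposite ∠B+∠F]
5. ∠BSL = 51°  [△LBS]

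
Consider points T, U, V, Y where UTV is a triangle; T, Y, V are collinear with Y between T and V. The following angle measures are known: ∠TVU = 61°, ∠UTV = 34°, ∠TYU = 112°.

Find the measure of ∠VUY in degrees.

∠VUY = 51°

1. ∠UVY = 61°  [Y on ray VT]
2. ∠UYV = 68°  [linear pair at Y on TV]
3. ∠VUY = 51°  [△UYV]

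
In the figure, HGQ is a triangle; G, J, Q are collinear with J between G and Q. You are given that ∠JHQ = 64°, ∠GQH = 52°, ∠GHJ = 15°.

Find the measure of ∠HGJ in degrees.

1. ∠HQJ = 52°  [J on ray QG]
2. ∠HJQ = 64°  [△HJQ]
3. ∠GJH = 116°  [linear pair at J on GQ]
4. ∠HGJ = 49°  [△HGJ]

∠HGJ = 49°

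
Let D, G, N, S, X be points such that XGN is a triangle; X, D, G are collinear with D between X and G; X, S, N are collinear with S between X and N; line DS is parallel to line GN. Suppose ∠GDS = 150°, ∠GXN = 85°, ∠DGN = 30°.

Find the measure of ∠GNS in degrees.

1. ∠NGX = 30°  [D on ray GX]
2. ∠GNX = 65°  [△XGN]
3. ∠GNS = 65°  [S on ray NX]

∠GNS = 65°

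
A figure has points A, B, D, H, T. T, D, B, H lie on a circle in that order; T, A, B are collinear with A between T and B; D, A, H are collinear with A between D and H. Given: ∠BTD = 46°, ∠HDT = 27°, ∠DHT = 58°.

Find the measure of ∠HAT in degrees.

∠HAT = 73°

1. ∠BHD = 46°  [same arc DB]
2. ∠HBT = 27°  [same arc TH]
3. ∠BAH = 107°  [△BAH]
4. ∠HAT = 73°  [linear pair at A on TB]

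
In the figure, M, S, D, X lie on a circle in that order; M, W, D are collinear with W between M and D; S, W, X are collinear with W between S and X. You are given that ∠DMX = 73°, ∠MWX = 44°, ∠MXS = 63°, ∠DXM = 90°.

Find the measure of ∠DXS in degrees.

∠DXS = 27°

1. ∠MDX = 17°  [△MDX]
2. ∠DWX = 136°  [linear pair at W on MD]
3. ∠DXS = 27°  [△DWX]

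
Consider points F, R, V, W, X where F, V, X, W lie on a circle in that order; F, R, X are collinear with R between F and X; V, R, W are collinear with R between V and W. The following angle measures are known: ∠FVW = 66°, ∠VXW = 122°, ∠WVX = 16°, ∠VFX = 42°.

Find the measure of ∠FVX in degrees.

1. ∠FXW = 66°  [same arc FW]
2. ∠WFX = 16°  [same arc XW]
3. ∠FWX = 98°  [△FXW]
4. ∠FVX = 82°  [cyclic FVXW, opposite ∠V+∠W]

∠FVX = 82°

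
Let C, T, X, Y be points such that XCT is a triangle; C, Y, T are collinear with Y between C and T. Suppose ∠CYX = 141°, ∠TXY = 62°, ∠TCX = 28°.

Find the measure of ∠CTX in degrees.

∠CTX = 79°

1. ∠TYX = 39°  [linear pair at Y on CT]
2. ∠XTY = 79°  [△XYT]
3. ∠CTX = 79°  [Y on ray TC]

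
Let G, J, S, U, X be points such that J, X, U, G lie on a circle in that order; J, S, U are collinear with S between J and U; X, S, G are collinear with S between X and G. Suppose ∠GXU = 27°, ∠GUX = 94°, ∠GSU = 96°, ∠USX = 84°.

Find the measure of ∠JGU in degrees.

∠JGU = 128°

1. ∠GJU = 27°  [same arc UG]
2. ∠UGX = 59°  [△XUG]
3. ∠GUJ = 25°  [△USG]
4. ∠JGU = 128°  [△JUG]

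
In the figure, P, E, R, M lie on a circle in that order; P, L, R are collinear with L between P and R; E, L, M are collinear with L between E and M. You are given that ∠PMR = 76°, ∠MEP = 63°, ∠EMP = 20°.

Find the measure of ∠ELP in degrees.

1. ∠PER = 104°  [cyclic PERM, opposite ∠E+∠M]
2. ∠ERP = 20°  [same arc PE]
3. ∠EPR = 56°  [△PER]
4. ∠ELP = 61°  [△PLE]

∠ELP = 61°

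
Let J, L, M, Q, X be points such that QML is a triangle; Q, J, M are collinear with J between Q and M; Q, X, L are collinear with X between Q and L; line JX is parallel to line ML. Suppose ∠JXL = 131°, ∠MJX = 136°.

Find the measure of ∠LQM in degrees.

∠LQM = 87°

1. ∠JXQ = 49°  [linear pair at X on QL]
2. ∠QJX = 44°  [linear pair at J on QM]
3. ∠JQX = 87°  [△QJX]
4. ∠LQM = 87°  [J on QM, X on QL]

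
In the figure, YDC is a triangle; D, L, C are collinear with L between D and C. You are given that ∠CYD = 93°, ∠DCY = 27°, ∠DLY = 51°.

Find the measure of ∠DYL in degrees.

∠DYL = 69°

1. ∠CDY = 60°  [△YDC]
2. ∠LDY = 60°  [L on ray DC]
3. ∠DYL = 69°  [△YDL]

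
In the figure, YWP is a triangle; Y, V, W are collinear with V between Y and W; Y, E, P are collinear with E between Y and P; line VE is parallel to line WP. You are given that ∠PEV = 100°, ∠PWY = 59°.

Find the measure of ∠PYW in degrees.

∠PYW = 41°

1. ∠VEY = 80°  [linear pair at E on YP]
2. ∠EVY = 59°  [VE∥WP, corresponding at V]
3. ∠EYV = 41°  [△YVE]
4. ∠PYW = 41°  [V on YW, E on YP]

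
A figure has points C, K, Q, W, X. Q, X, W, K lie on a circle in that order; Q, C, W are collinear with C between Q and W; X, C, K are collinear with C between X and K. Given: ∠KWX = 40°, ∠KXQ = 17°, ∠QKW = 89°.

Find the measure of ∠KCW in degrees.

1. ∠KQX = 140°  [cyclic QXWK, opposite ∠Q+∠W]
2. ∠KWQ = 17°  [same arc QK]
3. ∠QKX = 23°  [△QXK]
4. ∠KQW = 74°  [△QWK]
5. ∠KCQ = 83°  [△QCK]
6. ∠KCW = 97°  [linear pair at C on QW]

∠KCW = 97°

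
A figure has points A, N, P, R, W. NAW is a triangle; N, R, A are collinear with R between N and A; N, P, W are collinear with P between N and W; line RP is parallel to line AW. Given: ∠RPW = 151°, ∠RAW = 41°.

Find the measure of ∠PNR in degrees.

1. ∠NPR = 29°  [linear pair at P on NW]
2. ∠NAW = 41°  [R on ray AN]
3. ∠AWN = 29°  [RP∥AW, corresponding at P]
4. ∠ANW = 110°  [△NAW]
5. ∠PNR = 110°  [R on NA, P on NW]

∠PNR = 110°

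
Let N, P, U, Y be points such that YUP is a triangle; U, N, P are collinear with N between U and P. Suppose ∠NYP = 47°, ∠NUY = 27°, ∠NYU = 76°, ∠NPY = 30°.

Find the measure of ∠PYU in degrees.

∠PYU = 123°

1. ∠PUY = 27°  [N on ray UP]
2. ∠UPY = 30°  [N on ray PU]
3. ∠PYU = 123°  [△YUP]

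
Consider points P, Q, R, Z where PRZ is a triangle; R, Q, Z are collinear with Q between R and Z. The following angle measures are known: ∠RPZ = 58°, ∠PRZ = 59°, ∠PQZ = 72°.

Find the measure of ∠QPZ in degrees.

1. ∠PZR = 63°  [△PRZ]
2. ∠PZQ = 63°  [Q on ray ZR]
3. ∠QPZ = 45°  [△PQZ]

∠QPZ = 45°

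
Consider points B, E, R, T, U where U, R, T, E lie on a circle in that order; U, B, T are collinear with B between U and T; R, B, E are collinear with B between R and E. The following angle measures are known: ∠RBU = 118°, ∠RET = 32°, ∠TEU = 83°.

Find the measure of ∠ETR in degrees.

1. ∠EBT = 118°  [vertical angles at B]
2. ∠ETU = 30°  [△TBE]
3. ∠EUT = 67°  [△UTE]
4. ∠ERT = 67°  [same arc TE]
5. ∠ETR = 81°  [△RTE]

∠ETR = 81°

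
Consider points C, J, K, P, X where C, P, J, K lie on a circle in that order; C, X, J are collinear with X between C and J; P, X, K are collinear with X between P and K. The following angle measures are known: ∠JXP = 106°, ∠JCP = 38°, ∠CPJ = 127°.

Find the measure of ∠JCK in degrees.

∠JCK = 59°

1. ∠CXK = 106°  [vertical angles at X]
2. ∠JKP = 38°  [same arc PJ]
3. ∠CKJ = 53°  [cyclic CPJK, opposite ∠P+∠K]
4. ∠JXK = 74°  [linear pair at X on CJ]
5. ∠CJK = 68°  [△JXK]
6. ∠JCK = 59°  [△CJK]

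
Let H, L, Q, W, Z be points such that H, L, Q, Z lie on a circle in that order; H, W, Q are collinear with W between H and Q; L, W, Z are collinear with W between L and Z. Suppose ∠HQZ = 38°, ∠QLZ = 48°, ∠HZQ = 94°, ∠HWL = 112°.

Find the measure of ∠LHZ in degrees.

1. ∠HLZ = 38°  [same arc HZ]
2. ∠HLQ = 86°  [cyclic HLQZ, opposite ∠L+∠Z]
3. ∠LHQ = 30°  [△HWL]
4. ∠HQL = 64°  [△HLQ]
5. ∠HZL = 64°  [same arc HL]
6. ∠LHZ = 78°  [△HLZ]

∠LHZ = 78°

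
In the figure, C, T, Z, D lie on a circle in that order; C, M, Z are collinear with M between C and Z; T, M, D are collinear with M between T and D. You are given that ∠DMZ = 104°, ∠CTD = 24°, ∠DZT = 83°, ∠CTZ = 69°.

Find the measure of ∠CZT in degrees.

∠CZT = 59°

1. ∠CMT = 104°  [vertical angles at M]
2. ∠TCZ = 52°  [△CMT]
3. ∠CZT = 59°  [△CTZ]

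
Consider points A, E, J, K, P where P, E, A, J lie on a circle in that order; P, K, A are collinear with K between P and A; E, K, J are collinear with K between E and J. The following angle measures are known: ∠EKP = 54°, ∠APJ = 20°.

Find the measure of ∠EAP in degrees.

∠EAP = 34°

1. ∠AKE = 126°  [linear pair at K on PA]
2. ∠AEJ = 20°  [same arc AJ]
3. ∠EAP = 34°  [△EKA]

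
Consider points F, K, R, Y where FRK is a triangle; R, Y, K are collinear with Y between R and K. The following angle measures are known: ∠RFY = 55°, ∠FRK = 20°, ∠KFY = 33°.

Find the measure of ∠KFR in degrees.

∠KFR = 88°

1. ∠FRY = 20°  [Y on ray RK]
2. ∠FYR = 105°  [△FRY]
3. ∠FYK = 75°  [linear pair at Y on RK]
4. ∠FKY = 72°  [△FYK]
5. ∠FKR = 72°  [Y on ray KR]
6. ∠KFR = 88°  [△FRK]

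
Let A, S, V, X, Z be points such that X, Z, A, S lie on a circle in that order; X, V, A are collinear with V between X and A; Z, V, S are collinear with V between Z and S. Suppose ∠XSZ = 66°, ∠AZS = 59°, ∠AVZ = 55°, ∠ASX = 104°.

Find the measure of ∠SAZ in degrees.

1. ∠AXS = 59°  [same arc AS]
2. ∠SVX = 55°  [vertical angles at V]
3. ∠SAX = 17°  [△XAS]
4. ∠AVS = 125°  [linear pair at V on XA]
5. ∠ASZ = 38°  [△AVS]
6. ∠SAZ = 83°  [△ZAS]

∠SAZ = 83°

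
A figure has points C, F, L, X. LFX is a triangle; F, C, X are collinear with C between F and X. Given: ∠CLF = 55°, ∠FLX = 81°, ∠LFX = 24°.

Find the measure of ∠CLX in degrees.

∠CLX = 26°

1. ∠FXL = 75°  [△LFX]
2. ∠CFL = 24°  [C on ray FX]
3. ∠CXL = 75°  [C on ray XF]
4. ∠FCL = 101°  [△LFC]
5. ∠LCX = 79°  [linear pair at C on FX]
6. ∠CLX = 26°  [△LCX]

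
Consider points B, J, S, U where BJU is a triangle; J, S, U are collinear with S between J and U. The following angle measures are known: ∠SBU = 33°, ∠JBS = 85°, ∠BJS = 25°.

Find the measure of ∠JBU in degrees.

1. ∠BSJ = 70°  [△BJS]
2. ∠BJU = 25°  [S on ray JU]
3. ∠BSU = 110°  [linear pair at S on JU]
4. ∠BUS = 37°  [△BSU]
5. ∠BUJ = 37°  [S on ray UJ]
6. ∠JBU = 118°  [△BJU]

∠JBU = 118°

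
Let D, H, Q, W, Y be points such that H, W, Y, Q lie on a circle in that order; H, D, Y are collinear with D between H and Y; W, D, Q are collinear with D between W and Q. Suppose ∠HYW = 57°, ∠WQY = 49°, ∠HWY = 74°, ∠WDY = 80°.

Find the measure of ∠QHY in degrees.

∠QHY = 43°

1. ∠HQW = 57°  [same arc HW]
2. ∠HDQ = 80°  [vertical angles at D]
3. ∠QHY = 43°  [△HDQ]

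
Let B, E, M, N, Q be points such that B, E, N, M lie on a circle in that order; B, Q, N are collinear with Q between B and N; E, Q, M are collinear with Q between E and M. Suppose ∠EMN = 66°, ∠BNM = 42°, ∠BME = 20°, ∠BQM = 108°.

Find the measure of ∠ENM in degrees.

∠ENM = 62°

1. ∠BEM = 42°  [same arc BM]
2. ∠EBM = 118°  [△BEM]
3. ∠ENM = 62°  [cyclic BENM, opposite ∠B+∠N]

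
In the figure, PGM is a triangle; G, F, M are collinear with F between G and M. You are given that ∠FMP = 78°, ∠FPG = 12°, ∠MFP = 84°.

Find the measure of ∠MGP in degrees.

∠MGP = 72°

1. ∠GFP = 96°  [linear pair at F on GM]
2. ∠FGP = 72°  [△PGF]
3. ∠MGP = 72°  [F on ray GM]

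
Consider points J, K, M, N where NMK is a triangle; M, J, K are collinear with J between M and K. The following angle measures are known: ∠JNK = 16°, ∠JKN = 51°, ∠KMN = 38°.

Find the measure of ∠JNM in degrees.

1. ∠KJN = 113°  [△NJK]
2. ∠JMN = 38°  [J on ray MK]
3. ∠MJN = 67°  [linear pair at J on MK]
4. ∠JNM = 75°  [△NMJ]

∠JNM = 75°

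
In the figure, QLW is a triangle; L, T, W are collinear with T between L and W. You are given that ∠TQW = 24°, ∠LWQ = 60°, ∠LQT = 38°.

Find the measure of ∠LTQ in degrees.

∠LTQ = 84°

1. ∠QWT = 60°  [T on ray WL]
2. ∠QTW = 96°  [△QTW]
3. ∠LTQ = 84°  [linear pair at T on LW]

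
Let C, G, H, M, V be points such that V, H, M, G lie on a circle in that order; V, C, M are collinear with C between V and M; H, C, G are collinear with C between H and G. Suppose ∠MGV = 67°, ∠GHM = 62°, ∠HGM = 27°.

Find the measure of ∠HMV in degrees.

∠HMV = 40°

1. ∠MHV = 113°  [cyclic VHMG, opposite ∠H+∠G]
2. ∠HVM = 27°  [same arc HM]
3. ∠HMV = 40°  [△VHM]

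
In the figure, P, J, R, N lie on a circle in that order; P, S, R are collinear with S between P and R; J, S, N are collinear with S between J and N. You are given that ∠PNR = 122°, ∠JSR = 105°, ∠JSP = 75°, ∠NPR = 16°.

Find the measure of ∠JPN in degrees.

∠JPN = 79°

1. ∠NRP = 42°  [△PRN]
2. ∠NSP = 105°  [vertical angles at S]
3. ∠JNP = 59°  [△PSN]
4. ∠NJP = 42°  [same arc PN]
5. ∠JPN = 79°  [△PJN]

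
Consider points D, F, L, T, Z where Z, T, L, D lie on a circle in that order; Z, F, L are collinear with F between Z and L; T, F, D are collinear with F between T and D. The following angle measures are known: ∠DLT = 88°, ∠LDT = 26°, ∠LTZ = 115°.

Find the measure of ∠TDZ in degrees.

1. ∠LZT = 26°  [same arc TL]
2. ∠TLZ = 39°  [△ZTL]
3. ∠TDZ = 39°  [same arc ZT]

∠TDZ = 39°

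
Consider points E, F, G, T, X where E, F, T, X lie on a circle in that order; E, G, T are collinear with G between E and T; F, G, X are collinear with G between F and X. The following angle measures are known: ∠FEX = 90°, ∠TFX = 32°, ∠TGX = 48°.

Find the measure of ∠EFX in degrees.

1. ∠FTX = 90°  [cyclic EFTX, opposite ∠E+∠T]
2. ∠FXT = 58°  [△FTX]
3. ∠EGF = 48°  [vertical angles at G]
4. ∠FET = 58°  [same arc FT]
5. ∠EFX = 74°  [△EGF]

∠EFX = 74°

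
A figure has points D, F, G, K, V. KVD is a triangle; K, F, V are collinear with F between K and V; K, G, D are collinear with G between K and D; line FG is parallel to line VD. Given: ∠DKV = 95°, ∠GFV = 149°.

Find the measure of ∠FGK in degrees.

∠FGK = 54°

1. ∠FKG = 95°  [F on KV, G on KD]
2. ∠GFK = 31°  [linear pair at F on KV]
3. ∠FGK = 54°  [△KFG]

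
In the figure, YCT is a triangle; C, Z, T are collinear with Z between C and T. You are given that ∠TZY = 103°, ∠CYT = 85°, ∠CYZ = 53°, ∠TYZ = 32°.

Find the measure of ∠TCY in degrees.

1. ∠CZY = 77°  [linear pair at Z on CT]
2. ∠YCZ = 50°  [△YCZ]
3. ∠TCY = 50°  [Z on ray CT]

∠TCY = 50°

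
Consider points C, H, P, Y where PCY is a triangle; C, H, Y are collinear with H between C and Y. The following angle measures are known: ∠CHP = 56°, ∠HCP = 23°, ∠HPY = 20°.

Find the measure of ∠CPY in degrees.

∠CPY = 121°

1. ∠PHY = 124°  [linear pair at H on CY]
2. ∠PCY = 23°  [H on ray CY]
3. ∠HYP = 36°  [△PHY]
4. ∠CYP = 36°  [H on ray YC]
5. ∠CPY = 121°  [△PCY]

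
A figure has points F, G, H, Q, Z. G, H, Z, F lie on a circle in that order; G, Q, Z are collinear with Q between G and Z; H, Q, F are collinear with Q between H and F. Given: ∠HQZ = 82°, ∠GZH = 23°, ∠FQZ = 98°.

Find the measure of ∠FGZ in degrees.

∠FGZ = 75°

1. ∠FQG = 82°  [vertical angles at Q]
2. ∠GFH = 23°  [same arc GH]
3. ∠FGZ = 75°  [△GQF]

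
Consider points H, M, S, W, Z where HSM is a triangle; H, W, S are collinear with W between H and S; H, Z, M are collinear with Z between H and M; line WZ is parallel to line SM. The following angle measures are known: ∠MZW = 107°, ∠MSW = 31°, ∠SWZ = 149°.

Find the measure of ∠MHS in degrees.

1. ∠HZW = 73°  [linear pair at Z on HM]
2. ∠HSM = 31°  [W on ray SH]
3. ∠HMS = 73°  [WZ∥SM, corresponding at Z]
4. ∠MHS = 76°  [△HSM]

∠MHS = 76°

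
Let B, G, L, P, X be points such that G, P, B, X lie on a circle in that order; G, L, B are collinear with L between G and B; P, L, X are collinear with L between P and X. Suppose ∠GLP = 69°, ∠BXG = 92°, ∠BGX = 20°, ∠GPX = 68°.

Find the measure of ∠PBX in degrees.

∠PBX = 117°

1. ∠BLX = 69°  [vertical angles at L]
2. ∠GBX = 68°  [△GBX]
3. ∠BPX = 20°  [same arc BX]
4. ∠BXP = 43°  [△BLX]
5. ∠PBX = 117°  [△PBX]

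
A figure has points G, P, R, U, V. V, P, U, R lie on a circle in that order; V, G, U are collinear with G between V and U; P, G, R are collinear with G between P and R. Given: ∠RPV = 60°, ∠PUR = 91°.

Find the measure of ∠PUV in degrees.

1. ∠PVR = 89°  [cyclic VPUR, opposite ∠V+∠U]
2. ∠PRV = 31°  [△VPR]
3. ∠PUV = 31°  [same arc VP]

∠PUV = 31°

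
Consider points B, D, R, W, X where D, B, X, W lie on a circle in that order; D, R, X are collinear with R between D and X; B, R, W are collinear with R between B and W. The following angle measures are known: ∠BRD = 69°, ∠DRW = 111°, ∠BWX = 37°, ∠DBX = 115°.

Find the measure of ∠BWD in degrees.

1. ∠BDX = 37°  [same arc BX]
2. ∠BXD = 28°  [△DBX]
3. ∠BWD = 28°  [same arc DB]

∠BWD = 28°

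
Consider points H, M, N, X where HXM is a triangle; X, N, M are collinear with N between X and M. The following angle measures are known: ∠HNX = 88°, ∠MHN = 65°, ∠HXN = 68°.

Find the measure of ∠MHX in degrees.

∠MHX = 89°

1. ∠HNM = 92°  [linear pair at N on XM]
2. ∠HMN = 23°  [△HNM]
3. ∠HXM = 68°  [N on ray XM]
4. ∠HMX = 23°  [N on ray MX]
5. ∠MHX = 89°  [△HXM]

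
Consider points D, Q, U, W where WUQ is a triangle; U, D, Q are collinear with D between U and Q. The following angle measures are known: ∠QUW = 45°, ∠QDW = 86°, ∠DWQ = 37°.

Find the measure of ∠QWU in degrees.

1. ∠DQW = 57°  [△WDQ]
2. ∠UQW = 57°  [D on ray QU]
3. ∠QWU = 78°  [△WUQ]

∠QWU = 78°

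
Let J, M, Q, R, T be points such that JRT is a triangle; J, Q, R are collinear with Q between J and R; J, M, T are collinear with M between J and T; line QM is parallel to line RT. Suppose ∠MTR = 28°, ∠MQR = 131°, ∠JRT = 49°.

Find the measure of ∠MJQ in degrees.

∠MJQ = 103°

1. ∠JTR = 28°  [M on ray TJ]
2. ∠JQM = 49°  [linear pair at Q on JR]
3. ∠JMQ = 28°  [QM∥RT, corresponding at M]
4. ∠MJQ = 103°  [△JQM]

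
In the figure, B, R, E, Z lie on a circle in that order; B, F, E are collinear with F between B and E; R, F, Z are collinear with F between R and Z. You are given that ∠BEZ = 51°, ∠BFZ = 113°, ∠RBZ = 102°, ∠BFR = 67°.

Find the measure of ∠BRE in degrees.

1. ∠BRZ = 51°  [same arc BZ]
2. ∠BZR = 27°  [△BRZ]
3. ∠EBR = 62°  [△BFR]
4. ∠BER = 27°  [same arc BR]
5. ∠BRE = 91°  [△BRE]

∠BRE = 91°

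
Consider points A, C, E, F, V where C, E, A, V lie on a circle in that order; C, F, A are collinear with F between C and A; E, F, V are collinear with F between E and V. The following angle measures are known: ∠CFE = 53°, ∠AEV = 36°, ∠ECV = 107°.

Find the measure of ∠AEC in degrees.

1. ∠AFE = 127°  [linear pair at F on CA]
2. ∠CAE = 17°  [△EFA]
3. ∠EAV = 73°  [cyclic CEAV, opposite ∠C+∠A]
4. ∠AVE = 71°  [△EAV]
5. ∠ACE = 71°  [same arc EA]
6. ∠AEC = 92°  [△CEA]

∠AEC = 92°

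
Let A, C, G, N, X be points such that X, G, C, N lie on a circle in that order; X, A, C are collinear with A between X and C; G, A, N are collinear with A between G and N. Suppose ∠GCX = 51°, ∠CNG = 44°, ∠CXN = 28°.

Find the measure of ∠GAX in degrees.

1. ∠CGN = 28°  [same arc CN]
2. ∠CAG = 101°  [△GAC]
3. ∠GAX = 79°  [linear pair at A on XC]

∠GAX = 79°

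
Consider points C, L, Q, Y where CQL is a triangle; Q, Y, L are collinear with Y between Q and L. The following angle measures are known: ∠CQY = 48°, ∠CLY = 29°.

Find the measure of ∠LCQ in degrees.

∠LCQ = 103°

1. ∠CQL = 48°  [Y on ray QL]
2. ∠CLQ = 29°  [Y on ray LQ]
3. ∠LCQ = 103°  [△CQL]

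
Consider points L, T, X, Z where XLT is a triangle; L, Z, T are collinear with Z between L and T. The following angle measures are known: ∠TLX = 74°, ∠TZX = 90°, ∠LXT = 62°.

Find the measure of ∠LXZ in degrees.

∠LXZ = 16°

1. ∠XLZ = 74°  [Z on ray LT]
2. ∠LZX = 90°  [linear pair at Z on LT]
3. ∠LXZ = 16°  [△XLZ]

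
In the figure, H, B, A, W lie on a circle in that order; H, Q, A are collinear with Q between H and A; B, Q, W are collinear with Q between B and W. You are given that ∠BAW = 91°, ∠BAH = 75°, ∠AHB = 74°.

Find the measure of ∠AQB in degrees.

∠AQB = 90°

1. ∠AWB = 74°  [same arc BA]
2. ∠ABW = 15°  [△BAW]
3. ∠AQB = 90°  [△BQA]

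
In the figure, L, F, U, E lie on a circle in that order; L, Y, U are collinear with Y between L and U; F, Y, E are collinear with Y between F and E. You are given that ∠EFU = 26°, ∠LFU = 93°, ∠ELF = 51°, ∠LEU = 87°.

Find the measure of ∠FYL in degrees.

∠FYL = 88°

1. ∠ELU = 26°  [same arc UE]
2. ∠EUF = 129°  [cyclic LFUE, opposite ∠L+∠U]
3. ∠EUL = 67°  [△LUE]
4. ∠FEU = 25°  [△FUE]
5. ∠EFL = 67°  [same arc LE]
6. ∠FLU = 25°  [same arc FU]
7. ∠FYL = 88°  [△LYF]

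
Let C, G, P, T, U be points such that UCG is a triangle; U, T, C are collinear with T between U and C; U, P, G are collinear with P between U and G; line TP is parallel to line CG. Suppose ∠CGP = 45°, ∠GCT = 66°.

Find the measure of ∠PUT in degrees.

∠PUT = 69°

1. ∠CGU = 45°  [P on ray GU]
2. ∠GCU = 66°  [T on ray CU]
3. ∠CUG = 69°  [△UCG]
4. ∠PUT = 69°  [T on UC, P on UG]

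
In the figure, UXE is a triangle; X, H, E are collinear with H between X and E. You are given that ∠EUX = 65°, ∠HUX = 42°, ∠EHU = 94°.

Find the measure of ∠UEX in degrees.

∠UEX = 63°

1. ∠UHX = 86°  [linear pair at H on XE]
2. ∠HXU = 52°  [△UXH]
3. ∠EXU = 52°  [H on ray XE]
4. ∠UEX = 63°  [△UXE]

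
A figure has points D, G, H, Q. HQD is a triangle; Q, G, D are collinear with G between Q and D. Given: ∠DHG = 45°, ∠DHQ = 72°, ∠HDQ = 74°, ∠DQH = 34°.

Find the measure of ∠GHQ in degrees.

∠GHQ = 27°

1. ∠GDH = 74°  [G on ray DQ]
2. ∠GQH = 34°  [G on ray QD]
3. ∠DGH = 61°  [△HGD]
4. ∠HGQ = 119°  [linear pair at G on QD]
5. ∠GHQ = 27°  [△HQG]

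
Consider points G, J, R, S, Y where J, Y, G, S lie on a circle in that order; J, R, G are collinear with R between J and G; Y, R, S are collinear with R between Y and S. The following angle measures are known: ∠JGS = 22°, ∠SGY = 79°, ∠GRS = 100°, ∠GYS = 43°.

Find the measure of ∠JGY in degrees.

∠JGY = 57°

1. ∠JYS = 22°  [same arc JS]
2. ∠SJY = 101°  [cyclic JYGS, opposite ∠J+∠G]
3. ∠JSY = 57°  [△JYS]
4. ∠JGY = 57°  [same arc JY]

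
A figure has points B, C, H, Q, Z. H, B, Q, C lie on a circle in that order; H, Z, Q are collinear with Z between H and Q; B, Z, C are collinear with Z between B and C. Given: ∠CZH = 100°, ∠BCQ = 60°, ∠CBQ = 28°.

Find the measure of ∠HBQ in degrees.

1. ∠BZQ = 100°  [vertical angles at Z]
2. ∠BHQ = 60°  [same arc BQ]
3. ∠BQH = 52°  [△BZQ]
4. ∠HBQ = 68°  [△HBQ]

∠HBQ = 68°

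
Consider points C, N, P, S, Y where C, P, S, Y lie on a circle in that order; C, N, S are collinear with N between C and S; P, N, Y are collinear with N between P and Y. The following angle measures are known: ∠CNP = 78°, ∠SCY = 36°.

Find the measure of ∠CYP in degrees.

∠CYP = 42°

1. ∠SNY = 78°  [vertical angles at N]
2. ∠CNY = 102°  [linear pair at N on CS]
3. ∠CYP = 42°  [△CNY]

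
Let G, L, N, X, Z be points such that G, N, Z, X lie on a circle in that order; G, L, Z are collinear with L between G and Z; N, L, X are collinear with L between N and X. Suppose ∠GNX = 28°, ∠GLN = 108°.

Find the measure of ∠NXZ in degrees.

∠NXZ = 44°

1. ∠GZX = 28°  [same arc GX]
2. ∠XLZ = 108°  [vertical angles at L]
3. ∠NXZ = 44°  [△ZLX]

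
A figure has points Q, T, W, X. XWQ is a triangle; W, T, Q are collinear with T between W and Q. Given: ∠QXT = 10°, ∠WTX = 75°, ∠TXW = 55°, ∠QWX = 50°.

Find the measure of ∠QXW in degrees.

1. ∠QTX = 105°  [linear pair at T on WQ]
2. ∠TQX = 65°  [△XTQ]
3. ∠WQX = 65°  [T on ray QW]
4. ∠QXW = 65°  [△XWQ]

∠QXW = 65°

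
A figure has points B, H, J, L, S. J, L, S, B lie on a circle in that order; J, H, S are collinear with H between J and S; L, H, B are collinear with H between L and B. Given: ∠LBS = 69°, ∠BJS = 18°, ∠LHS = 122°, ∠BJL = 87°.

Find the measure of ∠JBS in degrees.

∠JBS = 109°

1. ∠LJS = 69°  [same arc LS]
2. ∠BLS = 18°  [same arc SB]
3. ∠JSL = 40°  [△LHS]
4. ∠JLS = 71°  [△JLS]
5. ∠JBS = 109°  [cyclic JLSB, opposite ∠L+∠B]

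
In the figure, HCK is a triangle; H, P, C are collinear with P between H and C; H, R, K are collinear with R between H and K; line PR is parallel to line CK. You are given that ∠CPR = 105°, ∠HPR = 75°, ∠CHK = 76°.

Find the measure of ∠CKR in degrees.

∠CKR = 29°

1. ∠HCK = 75°  [PR∥CK, corresponding at P]
2. ∠CKH = 29°  [△HCK]
3. ∠CKR = 29°  [R on ray KH]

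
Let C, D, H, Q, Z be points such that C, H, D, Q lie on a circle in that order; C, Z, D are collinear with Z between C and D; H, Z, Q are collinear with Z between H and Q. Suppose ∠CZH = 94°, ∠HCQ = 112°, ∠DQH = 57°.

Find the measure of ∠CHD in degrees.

1. ∠DZH = 86°  [linear pair at Z on CD]
2. ∠HDQ = 68°  [cyclic CHDQ, opposite ∠C+∠D]
3. ∠DCH = 57°  [same arc HD]
4. ∠DHQ = 55°  [△HDQ]
5. ∠CDH = 39°  [△HZD]
6. ∠CHD = 84°  [△CHD]

∠CHD = 84°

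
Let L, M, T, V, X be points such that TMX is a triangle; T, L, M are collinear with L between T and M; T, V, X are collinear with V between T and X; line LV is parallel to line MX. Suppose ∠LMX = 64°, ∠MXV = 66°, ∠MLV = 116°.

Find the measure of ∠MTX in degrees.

1. ∠TMX = 64°  [L on ray MT]
2. ∠MXT = 66°  [V on ray XT]
3. ∠MTX = 50°  [△TMX]

∠MTX = 50°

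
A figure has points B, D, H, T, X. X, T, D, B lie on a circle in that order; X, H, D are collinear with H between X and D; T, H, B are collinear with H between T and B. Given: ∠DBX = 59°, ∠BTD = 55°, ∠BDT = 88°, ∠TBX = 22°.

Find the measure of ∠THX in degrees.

∠THX = 77°

1. ∠DTX = 121°  [cyclic XTDB, opposite ∠T+∠B]
2. ∠BXT = 92°  [cyclic XTDB, opposite ∠X+∠D]
3. ∠TDX = 22°  [same arc XT]
4. ∠BTX = 66°  [△XTB]
5. ∠DXT = 37°  [△XTD]
6. ∠THX = 77°  [△XHT]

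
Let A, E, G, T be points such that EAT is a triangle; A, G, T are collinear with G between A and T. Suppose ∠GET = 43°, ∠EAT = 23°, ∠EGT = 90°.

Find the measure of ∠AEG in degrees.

1. ∠EAG = 23°  [G on ray AT]
2. ∠AGE = 90°  [linear pair at G on AT]
3. ∠AEG = 67°  [△EAG]

∠AEG = 67°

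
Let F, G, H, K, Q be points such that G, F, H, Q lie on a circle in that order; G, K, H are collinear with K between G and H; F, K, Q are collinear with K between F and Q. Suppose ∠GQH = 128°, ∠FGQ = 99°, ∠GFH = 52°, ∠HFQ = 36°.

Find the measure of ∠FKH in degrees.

1. ∠FHQ = 81°  [cyclic GFHQ, opposite ∠G+∠H]
2. ∠FQH = 63°  [△FHQ]
3. ∠FGH = 63°  [same arc FH]
4. ∠FHG = 65°  [△GFH]
5. ∠FKH = 79°  [△FKH]

∠FKH = 79°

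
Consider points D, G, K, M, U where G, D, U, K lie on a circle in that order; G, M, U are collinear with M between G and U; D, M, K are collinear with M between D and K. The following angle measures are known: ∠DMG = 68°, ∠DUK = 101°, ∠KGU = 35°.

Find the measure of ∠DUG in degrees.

∠DUG = 33°

1. ∠DMU = 112°  [linear pair at M on GU]
2. ∠KDU = 35°  [same arc UK]
3. ∠DUG = 33°  [△DMU]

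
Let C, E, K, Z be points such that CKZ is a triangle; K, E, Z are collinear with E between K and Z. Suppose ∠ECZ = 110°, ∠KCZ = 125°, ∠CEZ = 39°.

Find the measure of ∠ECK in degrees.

∠ECK = 15°

1. ∠CZE = 31°  [△CEZ]
2. ∠CEK = 141°  [linear pair at E on KZ]
3. ∠CZK = 31°  [E on ray ZK]
4. ∠CKZ = 24°  [△CKZ]
5. ∠CKE = 24°  [E on ray KZ]
6. ∠ECK = 15°  [△CKE]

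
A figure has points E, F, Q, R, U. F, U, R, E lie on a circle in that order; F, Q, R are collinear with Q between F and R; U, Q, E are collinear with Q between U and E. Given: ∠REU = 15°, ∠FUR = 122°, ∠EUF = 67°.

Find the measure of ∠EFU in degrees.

1. ∠RFU = 15°  [same arc UR]
2. ∠FRU = 43°  [△FUR]
3. ∠FEU = 43°  [same arc FU]
4. ∠EFU = 70°  [△FUE]

∠EFU = 70°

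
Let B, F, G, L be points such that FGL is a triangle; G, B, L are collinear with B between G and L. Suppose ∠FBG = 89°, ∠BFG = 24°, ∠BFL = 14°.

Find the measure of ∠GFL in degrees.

1. ∠BGF = 67°  [△FGB]
2. ∠FBL = 91°  [linear pair at B on GL]
3. ∠BLF = 75°  [△FBL]
4. ∠FGL = 67°  [B on ray GL]
5. ∠FLG = 75°  [B on ray LG]
6. ∠GFL = 38°  [△FGL]

∠GFL = 38°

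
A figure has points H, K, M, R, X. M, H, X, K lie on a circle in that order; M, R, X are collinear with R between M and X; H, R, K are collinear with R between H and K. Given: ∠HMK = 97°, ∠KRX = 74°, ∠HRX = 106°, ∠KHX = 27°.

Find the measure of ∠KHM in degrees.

∠KHM = 36°

1. ∠KRM = 106°  [linear pair at R on MX]
2. ∠KMX = 27°  [same arc XK]
3. ∠HKM = 47°  [△MRK]
4. ∠KHM = 36°  [△MHK]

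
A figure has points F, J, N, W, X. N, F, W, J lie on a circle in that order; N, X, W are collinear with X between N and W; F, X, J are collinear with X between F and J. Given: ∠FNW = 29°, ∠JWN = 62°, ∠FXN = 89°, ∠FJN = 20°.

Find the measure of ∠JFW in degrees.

∠JFW = 69°

1. ∠FXW = 91°  [linear pair at X on NW]
2. ∠FWN = 20°  [same arc NF]
3. ∠JFW = 69°  [△FXW]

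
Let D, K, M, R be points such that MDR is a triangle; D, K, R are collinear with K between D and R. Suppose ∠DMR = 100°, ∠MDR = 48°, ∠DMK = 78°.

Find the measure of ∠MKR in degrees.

∠MKR = 126°

1. ∠KDM = 48°  [K on ray DR]
2. ∠DKM = 54°  [△MDK]
3. ∠MKR = 126°  [linear pair at K on DR]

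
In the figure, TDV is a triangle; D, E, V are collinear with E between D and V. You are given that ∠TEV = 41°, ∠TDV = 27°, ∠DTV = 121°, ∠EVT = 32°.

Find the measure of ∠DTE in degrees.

1. ∠DET = 139°  [linear pair at E on DV]
2. ∠EDT = 27°  [E on ray DV]
3. ∠DTE = 14°  [△TDE]

∠DTE = 14°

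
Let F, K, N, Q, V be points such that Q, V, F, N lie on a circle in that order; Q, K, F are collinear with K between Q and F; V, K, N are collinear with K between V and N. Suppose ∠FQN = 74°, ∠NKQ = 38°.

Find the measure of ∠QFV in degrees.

∠QFV = 68°

1. ∠FVN = 74°  [same arc FN]
2. ∠FKV = 38°  [vertical angles at K]
3. ∠QFV = 68°  [△VKF]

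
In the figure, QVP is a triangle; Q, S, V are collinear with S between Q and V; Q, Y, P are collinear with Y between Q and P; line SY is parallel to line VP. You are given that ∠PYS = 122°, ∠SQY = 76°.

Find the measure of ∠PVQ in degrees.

∠PVQ = 46°

1. ∠QYS = 58°  [linear pair at Y on QP]
2. ∠QSY = 46°  [△QSY]
3. ∠PVQ = 46°  [SY∥VP, corresponding at S]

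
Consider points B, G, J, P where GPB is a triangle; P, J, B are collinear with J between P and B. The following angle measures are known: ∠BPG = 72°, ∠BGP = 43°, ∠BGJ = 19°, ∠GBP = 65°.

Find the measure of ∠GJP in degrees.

∠GJP = 84°

1. ∠GBJ = 65°  [J on ray BP]
2. ∠BJG = 96°  [△GJB]
3. ∠GJP = 84°  [linear pair at J on PB]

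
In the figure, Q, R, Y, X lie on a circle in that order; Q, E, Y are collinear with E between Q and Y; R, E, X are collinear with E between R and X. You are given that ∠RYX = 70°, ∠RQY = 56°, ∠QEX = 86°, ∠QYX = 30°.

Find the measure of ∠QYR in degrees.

1. ∠RXY = 56°  [same arc RY]
2. ∠REY = 86°  [vertical angles at E]
3. ∠XRY = 54°  [△RYX]
4. ∠QYR = 40°  [△REY]

∠QYR = 40°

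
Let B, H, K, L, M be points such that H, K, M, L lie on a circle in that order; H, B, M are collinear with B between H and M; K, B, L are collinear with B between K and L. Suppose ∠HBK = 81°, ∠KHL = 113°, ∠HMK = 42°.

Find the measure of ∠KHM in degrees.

1. ∠KBM = 99°  [linear pair at B on HM]
2. ∠KML = 67°  [cyclic HKML, opposite ∠H+∠M]
3. ∠LKM = 39°  [△KBM]
4. ∠KLM = 74°  [△KML]
5. ∠KHM = 74°  [same arc KM]

∠KHM = 74°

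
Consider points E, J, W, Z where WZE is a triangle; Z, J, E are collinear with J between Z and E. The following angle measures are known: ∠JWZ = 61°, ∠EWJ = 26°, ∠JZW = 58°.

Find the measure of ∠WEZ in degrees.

1. ∠WJZ = 61°  [△WZJ]
2. ∠EJW = 119°  [linear pair at J on ZE]
3. ∠JEW = 35°  [△WJE]
4. ∠WEZ = 35°  [J on ray EZ]

∠WEZ = 35°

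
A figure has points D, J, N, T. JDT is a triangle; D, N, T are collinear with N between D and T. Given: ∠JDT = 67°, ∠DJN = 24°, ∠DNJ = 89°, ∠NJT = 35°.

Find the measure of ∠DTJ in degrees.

1. ∠JNT = 91°  [linear pair at N on DT]
2. ∠JTN = 54°  [△JNT]
3. ∠DTJ = 54°  [N on ray TD]

∠DTJ = 54°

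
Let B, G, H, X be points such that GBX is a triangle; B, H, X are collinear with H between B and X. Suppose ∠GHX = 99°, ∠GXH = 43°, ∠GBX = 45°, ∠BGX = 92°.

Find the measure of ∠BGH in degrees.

∠BGH = 54°

1. ∠BHG = 81°  [linear pair at H on BX]
2. ∠GBH = 45°  [H on ray BX]
3. ∠BGH = 54°  [△GBH]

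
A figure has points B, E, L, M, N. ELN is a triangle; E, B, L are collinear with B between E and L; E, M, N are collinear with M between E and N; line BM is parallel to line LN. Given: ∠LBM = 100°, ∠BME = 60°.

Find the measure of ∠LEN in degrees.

∠LEN = 40°

1. ∠EBM = 80°  [linear pair at B on EL]
2. ∠BEM = 40°  [△EBM]
3. ∠LEN = 40°  [B on EL, M on EN]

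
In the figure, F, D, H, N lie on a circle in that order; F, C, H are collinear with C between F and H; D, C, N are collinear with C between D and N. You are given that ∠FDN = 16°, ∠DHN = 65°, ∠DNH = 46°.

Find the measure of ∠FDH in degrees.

1. ∠DFN = 115°  [cyclic FDHN, opposite ∠F+∠H]
2. ∠DFH = 46°  [same arc DH]
3. ∠DNF = 49°  [△FDN]
4. ∠DHF = 49°  [same arc FD]
5. ∠FDH = 85°  [△FDH]

∠FDH = 85°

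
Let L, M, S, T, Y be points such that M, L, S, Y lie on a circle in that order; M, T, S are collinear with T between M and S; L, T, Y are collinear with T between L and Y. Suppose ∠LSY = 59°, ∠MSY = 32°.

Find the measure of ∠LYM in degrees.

1. ∠LMY = 121°  [cyclic MLSY, opposite ∠M+∠S]
2. ∠MLY = 32°  [same arc MY]
3. ∠LYM = 27°  [△MLY]

∠LYM = 27°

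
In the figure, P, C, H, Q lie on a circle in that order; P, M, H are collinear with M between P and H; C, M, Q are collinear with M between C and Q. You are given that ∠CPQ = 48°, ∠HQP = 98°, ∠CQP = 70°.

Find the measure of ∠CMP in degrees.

1. ∠PCQ = 62°  [△PCQ]
2. ∠HCP = 82°  [cyclic PCHQ, opposite ∠C+∠Q]
3. ∠CHP = 70°  [same arc PC]
4. ∠CPH = 28°  [△PCH]
5. ∠CMP = 90°  [△PMC]

∠CMP = 90°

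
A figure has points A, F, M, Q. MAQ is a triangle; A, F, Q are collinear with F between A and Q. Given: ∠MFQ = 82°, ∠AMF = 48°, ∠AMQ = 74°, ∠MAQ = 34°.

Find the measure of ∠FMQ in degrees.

∠FMQ = 26°

1. ∠AQM = 72°  [△MAQ]
2. ∠FQM = 72°  [F on ray QA]
3. ∠FMQ = 26°  [△MFQ]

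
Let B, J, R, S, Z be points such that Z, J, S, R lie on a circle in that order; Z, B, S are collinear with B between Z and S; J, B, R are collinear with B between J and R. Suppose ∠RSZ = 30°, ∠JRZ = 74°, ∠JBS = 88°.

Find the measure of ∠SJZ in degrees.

1. ∠RJZ = 30°  [same arc ZR]
2. ∠JSZ = 74°  [same arc ZJ]
3. ∠JBZ = 92°  [linear pair at B on ZS]
4. ∠JZS = 58°  [△ZBJ]
5. ∠SJZ = 48°  [△ZJS]

∠SJZ = 48°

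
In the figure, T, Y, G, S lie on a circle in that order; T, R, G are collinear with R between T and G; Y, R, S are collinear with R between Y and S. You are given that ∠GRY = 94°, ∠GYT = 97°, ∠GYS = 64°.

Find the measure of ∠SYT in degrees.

∠SYT = 33°

1. ∠TRY = 86°  [linear pair at R on TG]
2. ∠TGY = 22°  [△YRG]
3. ∠GTY = 61°  [△TYG]
4. ∠SYT = 33°  [△TRY]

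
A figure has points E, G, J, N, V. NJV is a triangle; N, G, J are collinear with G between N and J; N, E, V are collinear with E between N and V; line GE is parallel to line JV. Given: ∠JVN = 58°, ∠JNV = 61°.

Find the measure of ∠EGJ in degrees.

∠EGJ = 119°

1. ∠NJV = 61°  [△NJV]
2. ∠EGN = 61°  [GE∥JV, corresponding at G]
3. ∠EGJ = 119°  [linear pair at G on NJ]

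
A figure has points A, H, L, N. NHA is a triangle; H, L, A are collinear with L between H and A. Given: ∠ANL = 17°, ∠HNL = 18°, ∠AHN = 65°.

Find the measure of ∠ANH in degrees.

1. ∠LHN = 65°  [L on ray HA]
2. ∠HLN = 97°  [△NHL]
3. ∠ALN = 83°  [linear pair at L on HA]
4. ∠LAN = 80°  [△NLA]
5. ∠HAN = 80°  [L on ray AH]
6. ∠ANH = 35°  [△NHA]

∠ANH = 35°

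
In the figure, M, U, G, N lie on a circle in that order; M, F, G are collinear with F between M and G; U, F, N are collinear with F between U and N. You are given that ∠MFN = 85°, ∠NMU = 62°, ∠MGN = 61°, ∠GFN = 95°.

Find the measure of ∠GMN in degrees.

1. ∠NGU = 118°  [cyclic MUGN, opposite ∠M+∠G]
2. ∠GNU = 24°  [△GFN]
3. ∠GUN = 38°  [△UGN]
4. ∠GMN = 38°  [same arc GN]

∠GMN = 38°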